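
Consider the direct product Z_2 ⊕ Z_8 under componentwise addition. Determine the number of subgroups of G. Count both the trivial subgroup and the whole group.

|G| = 16, so by Lagrange every subgroup order divides 16. Divisors: 1, 2, 4, 8, 16.
Subgroups by order — order 1: 1; order 2: 3; order 4: 3; order 8: 3; order 16: 1.
Total: 1 + 3 + 3 + 3 + 1 = 11.

11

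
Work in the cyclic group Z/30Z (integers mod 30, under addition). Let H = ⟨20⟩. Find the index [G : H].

10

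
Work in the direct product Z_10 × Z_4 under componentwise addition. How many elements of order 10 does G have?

An element (a,b) has order lcm(ord(a), ord(b)); count pairs with lcm equal to 10.
Enumerating gives 12 such elements.

12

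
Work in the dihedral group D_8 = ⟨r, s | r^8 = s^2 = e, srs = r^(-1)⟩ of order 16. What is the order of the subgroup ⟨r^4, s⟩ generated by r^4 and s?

4

|⟨r^4⟩| = 2 and |⟨s⟩| = 2, so |H| is a multiple of lcm(2, 2) = 2 and divides |G| = 16.
Closing under the operation: H = {e, r^4, s, r^4s}, so |H| = 4.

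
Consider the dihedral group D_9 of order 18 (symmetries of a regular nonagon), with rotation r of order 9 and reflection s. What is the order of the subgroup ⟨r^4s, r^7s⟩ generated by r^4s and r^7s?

6

|⟨r^4s⟩| = 2 and |⟨r^7s⟩| = 2, so |H| is a multiple of lcm(2, 2) = 2 and divides |G| = 18.
Closing under the operation: H = {e, r^3, r^6, rs, r^4s, r^7s}, so |H| = 6.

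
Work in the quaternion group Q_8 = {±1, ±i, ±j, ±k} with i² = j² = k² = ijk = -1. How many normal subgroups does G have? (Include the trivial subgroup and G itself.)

G has 6 subgroups. Checking conjugation-invariance by order — order 1: 1/1 normal; order 2: 1/1 normal; order 4: 3/3 normal; order 8: 1/1 normal.
Total normal subgroups: 6.

6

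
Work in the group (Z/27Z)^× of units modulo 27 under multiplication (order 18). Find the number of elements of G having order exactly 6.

2

The elements of order 6 are: 8, 17.
That's 2.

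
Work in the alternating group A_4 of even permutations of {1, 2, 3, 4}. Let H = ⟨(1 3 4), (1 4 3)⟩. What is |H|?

|⟨(1 3 4)⟩| = 3 and |⟨(1 4 3)⟩| = 3, so |H| is a multiple of lcm(3, 3) = 3 and divides |G| = 12.
Closing under the operation: H = {e, (1 3 4), (1 4 3)}, so |H| = 3.

3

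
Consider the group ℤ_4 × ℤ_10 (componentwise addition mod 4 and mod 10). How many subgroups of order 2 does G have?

|G| = 40 and 2 | 40, so subgroups of order 2 are possible by Lagrange.
The subgroups of order 2 are: {(0,0), (0,5)}; {(0,0), (2,0)}; {(0,0), (2,5)}.
So G has 3 subgroups of order 2.

3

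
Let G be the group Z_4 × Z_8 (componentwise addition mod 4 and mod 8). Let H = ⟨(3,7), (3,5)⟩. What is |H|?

|⟨(3,7)⟩| = 8 and |⟨(3,5)⟩| = 8, so |H| is a multiple of lcm(8, 8) = 8 and divides |G| = 32.
Closing under the operation: H = {(0,0), (0,2), (0,4), (0,6), (1,1), (1,3), (1,5), (1,7), (2,0), (2,2), (2,4), (2,6), (3,1), (3,3), (3,5), (3,7)}, so |H| = 16.

16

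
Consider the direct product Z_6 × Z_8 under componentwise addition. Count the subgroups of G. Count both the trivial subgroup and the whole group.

22

|G| = 48, so by Lagrange every subgroup order divides 48. Divisors: 1, 2, 3, 4, 6, 8, 12, 16, 24, 48.
Subgroups by order — order 1: 1; order 2: 3; order 3: 1; order 4: 3; order 6: 3; order 8: 3; order 12: 3; order 16: 1; order 24: 3; order 48: 1.
Total: 1 + 3 + 1 + 3 + 3 + 3 + 3 + 1 + 3 + 1 = 22.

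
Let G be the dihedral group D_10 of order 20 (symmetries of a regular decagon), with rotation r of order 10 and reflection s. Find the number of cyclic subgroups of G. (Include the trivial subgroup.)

Group the elements of G by the cyclic subgroup they generate; each cyclic subgroup of order d accounts for φ(d) elements.
Cyclic subgroups by order — order 1: 1; order 2: 11; order 5: 1; order 10: 1.
Total: 14.

14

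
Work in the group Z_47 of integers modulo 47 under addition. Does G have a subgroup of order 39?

39 does not divide |G| = 47, so by Lagrange no subgroup of order 39 exists.

No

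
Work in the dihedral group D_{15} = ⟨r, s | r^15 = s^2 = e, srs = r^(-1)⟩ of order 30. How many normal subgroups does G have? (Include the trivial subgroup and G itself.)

5

G has 28 subgroups. Checking conjugation-invariance by order — order 1: 1/1 normal; order 2: 0/15 normal; order 3: 1/1 normal; order 5: 1/1 normal; order 6: 0/5 normal; order 10: 0/3 normal; order 15: 1/1 normal; order 30: 1/1 normal.
Total normal subgroups: 5.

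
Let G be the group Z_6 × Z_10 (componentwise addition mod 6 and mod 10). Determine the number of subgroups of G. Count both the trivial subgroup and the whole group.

20

|G| = 60, so by Lagrange every subgroup order divides 60. Divisors: 1, 2, 3, 4, 5, 6, 10, 12, 15, 20, 30, 60.
Subgroups by order — order 1: 1; order 2: 3; order 3: 1; order 4: 1; order 5: 1; order 6: 3; order 10: 3; order 12: 1; order 15: 1; order 20: 1; order 30: 3; order 60: 1.
Total: 1 + 3 + 1 + 1 + 1 + 3 + 3 + 1 + 1 + 1 + 3 + 1 = 20.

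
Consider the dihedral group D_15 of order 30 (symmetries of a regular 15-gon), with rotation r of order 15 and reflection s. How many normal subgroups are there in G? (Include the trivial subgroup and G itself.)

5

G has 28 subgroups. Checking conjugation-invariance by order — order 1: 1/1 normal; order 2: 0/15 normal; order 3: 1/1 normal; order 5: 1/1 normal; order 6: 0/5 normal; order 10: 0/3 normal; order 15: 1/1 normal; order 30: 1/1 normal.
Total normal subgroups: 5.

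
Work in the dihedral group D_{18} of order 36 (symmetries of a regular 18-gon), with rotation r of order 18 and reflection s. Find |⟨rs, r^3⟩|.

|⟨rs⟩| = 2 and |⟨r^3⟩| = 6, so |H| is a multiple of lcm(2, 6) = 6 and divides |G| = 36.
Closing under the operation: H = {e, r^3, r^6, r^9, r^12, r^15, rs, r^4s, r^7s, r^10s, r^13s, r^16s}, so |H| = 12.

12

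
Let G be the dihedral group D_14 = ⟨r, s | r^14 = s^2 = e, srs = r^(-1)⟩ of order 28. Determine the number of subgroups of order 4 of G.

|G| = 28 and 4 | 28, so subgroups of order 4 are possible by Lagrange.
The subgroups of order 4 are: {e, r^7, r^3s, r^10s}; {e, r^7, r^4s, r^11s}; {e, r^7, r^5s, r^12s}; {e, r^7, r^6s, r^13s}; … (7 in all).
So G has 7 subgroups of order 4.

7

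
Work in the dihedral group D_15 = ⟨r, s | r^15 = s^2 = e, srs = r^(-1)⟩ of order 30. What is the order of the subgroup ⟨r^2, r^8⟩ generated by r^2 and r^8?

15

|⟨r^2⟩| = 15 and |⟨r^8⟩| = 15, so |H| is a multiple of lcm(15, 15) = 15 and divides |G| = 30.
Closing under the operation: H = {e, r, r^2, r^3, r^4, r^5, r^6, r^7, r^8, r^9, r^10, r^11, r^12, r^13, r^14}, so |H| = 15.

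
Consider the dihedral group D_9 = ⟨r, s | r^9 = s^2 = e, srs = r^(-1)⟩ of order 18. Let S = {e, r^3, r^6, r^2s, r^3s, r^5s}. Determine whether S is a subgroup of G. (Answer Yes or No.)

Closure fails: r^6 · r^2s = r^8s ∉ S. So S is not a subgroup.

No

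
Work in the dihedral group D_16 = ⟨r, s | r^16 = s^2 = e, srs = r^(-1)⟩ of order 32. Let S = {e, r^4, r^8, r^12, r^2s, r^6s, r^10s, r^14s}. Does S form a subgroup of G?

|S| = 8 divides |G| = 32, consistent with Lagrange.
S contains the identity, every element's inverse is in S, and S is closed under ·: it is a subgroup.

Yes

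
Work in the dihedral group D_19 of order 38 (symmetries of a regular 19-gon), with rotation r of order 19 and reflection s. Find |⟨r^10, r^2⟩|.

19

|⟨r^10⟩| = 19 and |⟨r^2⟩| = 19, so |H| is a multiple of lcm(19, 19) = 19 and divides |G| = 38.
Closing under the operation: H = {e, r, r^2, r^3, r^4, r^5, r^6, r^7, r^8, r^9, r^10, r^11, r^12, r^13, r^14, r^15, r^16, r^17, r^18}, so |H| = 19.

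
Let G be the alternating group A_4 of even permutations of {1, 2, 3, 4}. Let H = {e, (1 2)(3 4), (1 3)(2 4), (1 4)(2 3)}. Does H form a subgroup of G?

Yes

|H| = 4 divides |G| = 12, consistent with Lagrange.
H contains the identity, every element's inverse is in H, and H is closed under ∘: it is a subgroup.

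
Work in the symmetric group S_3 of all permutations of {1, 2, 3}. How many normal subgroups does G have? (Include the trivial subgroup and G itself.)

3

G has 6 subgroups. Checking conjugation-invariance by order — order 1: 1/1 normal; order 2: 0/3 normal; order 3: 1/1 normal; order 6: 1/1 normal.
Total normal subgroups: 3.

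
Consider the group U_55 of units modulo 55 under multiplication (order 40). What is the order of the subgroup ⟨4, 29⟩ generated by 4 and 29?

|⟨4⟩| = 10 and |⟨29⟩| = 10, so |H| is a multiple of lcm(10, 10) = 10 and divides |G| = 40.
Closing under the operation: H = {1, 4, 6, 9, 14, 16, 19, 21, 24, 26, 29, 31, 34, 36, 39, 41, 46, 49, 51, 54}, so |H| = 20.

20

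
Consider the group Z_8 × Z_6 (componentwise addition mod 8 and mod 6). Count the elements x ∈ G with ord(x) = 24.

An element (a,b) has order lcm(ord(a), ord(b)); count pairs with lcm equal to 24.
Enumerating gives 16 such elements.

16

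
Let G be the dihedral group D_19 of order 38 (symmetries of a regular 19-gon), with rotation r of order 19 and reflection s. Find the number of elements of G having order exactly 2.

Enumerating element orders in G gives 19 elements of order 2.

19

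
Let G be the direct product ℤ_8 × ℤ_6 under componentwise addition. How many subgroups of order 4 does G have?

3

|G| = 48 and 4 | 48, so subgroups of order 4 are possible by Lagrange.
The subgroups of order 4 are: {(0,0), (0,3), (4,0), (4,3)}; {(0,0), (2,0), (4,0), (6,0)}; {(0,0), (2,3), (4,0), (6,3)}.
So G has 3 subgroups of order 4.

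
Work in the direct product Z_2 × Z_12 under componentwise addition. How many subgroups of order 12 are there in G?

|G| = 24 and 12 | 24, so subgroups of order 12 are possible by Lagrange.
The subgroups of order 12 are: {(0,0), (0,1), (0,2), (0,3), (0,4), (0,5), (0,6), (0,7), (0,8), (0,9), (0,10), (0,11)}; {(0,0), (0,2), (0,4), (0,6), (0,8), (0,10), (1,0), (1,2), (1,4), (1,6), (1,8), (1,10)}; {(0,0), (0,2), (0,4), (0,6), (0,8), (0,10), (1,1), (1,3), (1,5), (1,7), (1,9), (1,11)}.
So G has 3 subgroups of order 12.

3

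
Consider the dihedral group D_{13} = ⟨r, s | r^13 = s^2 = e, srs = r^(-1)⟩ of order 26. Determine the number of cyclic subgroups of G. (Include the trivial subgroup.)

Group the elements of G by the cyclic subgroup they generate; each cyclic subgroup of order d accounts for φ(d) elements.
Cyclic subgroups by order — order 1: 1; order 2: 13; order 13: 1.
Total: 15.

15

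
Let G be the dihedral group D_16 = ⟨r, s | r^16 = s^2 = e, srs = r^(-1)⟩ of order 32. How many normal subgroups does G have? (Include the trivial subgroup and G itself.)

G has 36 subgroups. Checking conjugation-invariance by order — order 1: 1/1 normal; order 2: 1/17 normal; order 4: 1/9 normal; order 8: 1/5 normal; order 16: 3/3 normal; order 32: 1/1 normal.
Total normal subgroups: 8.

8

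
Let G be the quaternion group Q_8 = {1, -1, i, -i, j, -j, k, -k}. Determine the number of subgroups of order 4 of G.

|G| = 8 and 4 | 8, so subgroups of order 4 are possible by Lagrange.
The subgroups of order 4 are: {1, -1, i, -i}; {1, -1, j, -j}; {1, -1, k, -k}.
So G has 3 subgroups of order 4.

3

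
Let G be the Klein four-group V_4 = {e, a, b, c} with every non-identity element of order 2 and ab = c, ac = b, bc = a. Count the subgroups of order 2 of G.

3

|G| = 4 and 2 | 4, so subgroups of order 2 are possible by Lagrange.
The subgroups of order 2 are: {e, a}; {e, b}; {e, c}.
So G has 3 subgroups of order 2.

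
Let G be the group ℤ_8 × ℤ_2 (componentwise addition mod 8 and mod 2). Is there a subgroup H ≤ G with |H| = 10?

No

10 does not divide |G| = 16, so by Lagrange no subgroup of order 10 exists.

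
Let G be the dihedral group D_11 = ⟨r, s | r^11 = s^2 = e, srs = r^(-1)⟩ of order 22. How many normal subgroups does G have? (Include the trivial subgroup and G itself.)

G has 14 subgroups. Checking conjugation-invariance by order — order 1: 1/1 normal; order 2: 0/11 normal; order 11: 1/1 normal; order 22: 1/1 normal.
Total normal subgroups: 3.

3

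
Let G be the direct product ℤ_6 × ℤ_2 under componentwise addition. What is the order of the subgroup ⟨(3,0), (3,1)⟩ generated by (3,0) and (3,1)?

4

|⟨(3,0)⟩| = 2 and |⟨(3,1)⟩| = 2, so |H| is a multiple of lcm(2, 2) = 2 and divides |G| = 12.
Closing under the operation: H = {(0,0), (0,1), (3,0), (3,1)}, so |H| = 4.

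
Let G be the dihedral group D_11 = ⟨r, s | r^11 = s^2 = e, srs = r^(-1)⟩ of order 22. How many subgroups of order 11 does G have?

1

|G| = 22 and 11 | 22, so subgroups of order 11 are possible by Lagrange.
The subgroups of order 11 are: {e, r, r^2, r^3, r^4, r^5, r^6, r^7, r^8, r^9, r^10}.
So G has 1 subgroup of order 11.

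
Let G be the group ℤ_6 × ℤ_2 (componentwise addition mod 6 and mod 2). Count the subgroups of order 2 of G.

|G| = 12 and 2 | 12, so subgroups of order 2 are possible by Lagrange.
The subgroups of order 2 are: {(0,0), (0,1)}; {(0,0), (3,0)}; {(0,0), (3,1)}.
So G has 3 subgroups of order 2.

3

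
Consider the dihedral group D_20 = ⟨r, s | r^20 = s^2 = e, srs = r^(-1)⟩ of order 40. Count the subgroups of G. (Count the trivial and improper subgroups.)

|G| = 40, so by Lagrange every subgroup order divides 40. Divisors: 1, 2, 4, 5, 8, 10, 20, 40.
Subgroups by order — order 1: 1; order 2: 21; order 4: 11; order 5: 1; order 8: 5; order 10: 5; order 20: 3; order 40: 1.
Total: 1 + 21 + 11 + 1 + 5 + 5 + 3 + 1 = 48.

48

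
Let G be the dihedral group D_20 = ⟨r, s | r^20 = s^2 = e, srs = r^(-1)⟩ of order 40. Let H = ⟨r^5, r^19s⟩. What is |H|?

|⟨r^5⟩| = 4 and |⟨r^19s⟩| = 2, so |H| is a multiple of lcm(4, 2) = 4 and divides |G| = 40.
Closing under the operation: H = {e, r^5, r^10, r^15, r^4s, r^9s, r^14s, r^19s}, so |H| = 8.

8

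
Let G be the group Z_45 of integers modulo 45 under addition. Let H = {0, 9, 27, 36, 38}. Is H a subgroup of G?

38 ∈ H but its inverse 7 ∉ H, so H is not a subgroup.

No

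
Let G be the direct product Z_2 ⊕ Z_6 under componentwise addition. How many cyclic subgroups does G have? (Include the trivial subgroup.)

8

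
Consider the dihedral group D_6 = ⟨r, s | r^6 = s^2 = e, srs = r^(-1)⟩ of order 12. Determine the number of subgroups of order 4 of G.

3

|G| = 12 and 4 | 12, so subgroups of order 4 are possible by Lagrange.
The subgroups of order 4 are: {e, r^3, r^2s, r^5s}; {e, r^3, s, r^3s}; {e, r^3, rs, r^4s}.
So G has 3 subgroups of order 4.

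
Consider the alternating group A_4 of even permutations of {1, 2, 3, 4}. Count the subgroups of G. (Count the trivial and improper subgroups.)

10

|G| = 12, so by Lagrange every subgroup order divides 12. Divisors: 1, 2, 3, 4, 6, 12.
Subgroups by order — order 1: 1; order 2: 3; order 3: 4; order 4: 1; order 6: 0; order 12: 1.
Total: 1 + 3 + 4 + 1 + 0 + 1 = 10.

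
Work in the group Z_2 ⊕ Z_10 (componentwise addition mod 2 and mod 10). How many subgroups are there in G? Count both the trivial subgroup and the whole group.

|G| = 20, so by Lagrange every subgroup order divides 20. Divisors: 1, 2, 4, 5, 10, 20.
Subgroups by order — order 1: 1; order 2: 3; order 4: 1; order 5: 1; order 10: 3; order 20: 1.
Total: 1 + 3 + 1 + 1 + 3 + 1 = 10.

10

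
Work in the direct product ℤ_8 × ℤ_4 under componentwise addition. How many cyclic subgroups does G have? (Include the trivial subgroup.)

14

Group the elements of G by the cyclic subgroup they generate; each cyclic subgroup of order d accounts for φ(d) elements.
Cyclic subgroups by order — order 1: 1; order 2: 3; order 4: 6; order 8: 4.
Total: 14.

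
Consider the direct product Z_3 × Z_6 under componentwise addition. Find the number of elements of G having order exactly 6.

8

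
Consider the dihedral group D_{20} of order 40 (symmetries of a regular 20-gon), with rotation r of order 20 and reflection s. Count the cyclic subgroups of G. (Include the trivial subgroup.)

Each element a generates a cyclic subgroup ⟨a⟩; distinct elements may generate the same one (a cyclic group of order d has φ(d) generators).
Cyclic subgroups by order — order 1: 1; order 2: 21; order 4: 1; order 5: 1; order 10: 1; order 20: 1.
Total: 26.

26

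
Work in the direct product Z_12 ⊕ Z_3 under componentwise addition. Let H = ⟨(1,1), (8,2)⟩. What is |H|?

|⟨(1,1)⟩| = 12 and |⟨(8,2)⟩| = 3, so |H| is a multiple of lcm(12, 3) = 12 and divides |G| = 36.
Closing under the operation: H = {(0,0), (1,1), (2,2), (3,0), (4,1), (5,2), (6,0), (7,1), (8,2), (9,0), (10,1), (11,2)}, so |H| = 12.

12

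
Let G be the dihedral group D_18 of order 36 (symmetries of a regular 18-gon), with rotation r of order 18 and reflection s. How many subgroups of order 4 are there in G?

9

|G| = 36 and 4 | 36, so subgroups of order 4 are possible by Lagrange.
The subgroups of order 4 are: {e, r^9, rs, r^10s}; {e, r^9, r^2s, r^11s}; {e, r^9, r^3s, r^12s}; {e, r^9, r^4s, r^13s}; … (9 in all).
So G has 9 subgroups of order 4.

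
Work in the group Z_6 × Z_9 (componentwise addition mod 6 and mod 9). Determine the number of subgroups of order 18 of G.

4

|G| = 54 and 18 | 54, so subgroups of order 18 are possible by Lagrange.
The subgroups of order 18 are: {(0,0), (0,1), (0,2), (0,3), (0,4), (0,5), (0,6), (0,7), (0,8), (3,0), (3,1), (3,2), (3,3), (3,4), (3,5), (3,6), (3,7), (3,8)}; {(0,0), (0,3), (0,6), (1,0), (1,3), (1,6), (2,0), (2,3), (2,6), (3,0), (3,3), (3,6), (4,0), (4,3), (4,6), (5,0), (5,3), (5,6)}; {(0,0), (0,3), (0,6), (1,1), (1,4), (1,7), (2,2), (2,5), (2,8), (3,0), (3,3), (3,6), (4,1), (4,4), (4,7), (5,2), (5,5), (5,8)}; {(0,0), (0,3), (0,6), (1,2), (1,5), (1,8), (2,1), (2,4), (2,7), (3,0), (3,3), (3,6), (4,2), (4,5), (4,8), (5,1), (5,4), (5,7)}.
So G has 4 subgroups of order 18.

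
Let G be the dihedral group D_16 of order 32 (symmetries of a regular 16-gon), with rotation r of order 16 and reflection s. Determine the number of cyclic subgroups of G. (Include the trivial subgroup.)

A cyclic subgroup of order d is generated by each of its φ(d) elements of order d, so the cyclic subgroups of order d number (#elements of order d)/φ(d).
Cyclic subgroups by order — order 1: 1; order 2: 17; order 4: 1; order 8: 1; order 16: 1.
Total: 21.

21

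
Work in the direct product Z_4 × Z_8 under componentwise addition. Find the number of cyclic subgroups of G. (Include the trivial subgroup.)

14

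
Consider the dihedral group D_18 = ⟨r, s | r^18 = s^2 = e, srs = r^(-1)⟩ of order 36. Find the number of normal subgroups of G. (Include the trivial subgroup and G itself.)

G has 45 subgroups. Checking conjugation-invariance by order — order 1: 1/1 normal; order 2: 1/19 normal; order 3: 1/1 normal; order 4: 0/9 normal; order 6: 1/7 normal; order 9: 1/1 normal; order 12: 0/3 normal; order 18: 3/3 normal; order 36: 1/1 normal.
Total normal subgroups: 9.

9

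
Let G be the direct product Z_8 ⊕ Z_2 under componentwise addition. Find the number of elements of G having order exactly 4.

4

An element (a,b) has order lcm(ord(a), ord(b)); count pairs with lcm equal to 4.
Enumerating gives 4 such elements.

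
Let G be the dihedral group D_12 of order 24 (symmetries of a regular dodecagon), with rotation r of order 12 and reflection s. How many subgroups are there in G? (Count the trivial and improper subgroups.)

|G| = 24, so by Lagrange every subgroup order divides 24. Divisors: 1, 2, 3, 4, 6, 8, 12, 24.
Subgroups by order — order 1: 1; order 2: 13; order 3: 1; order 4: 7; order 6: 5; order 8: 3; order 12: 3; order 24: 1.
Total: 1 + 13 + 1 + 7 + 5 + 3 + 3 + 1 = 34.

34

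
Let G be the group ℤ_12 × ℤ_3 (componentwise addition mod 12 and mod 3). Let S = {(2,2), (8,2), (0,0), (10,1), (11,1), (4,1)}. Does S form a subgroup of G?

No

(11,1) ∈ S but its inverse (1,2) ∉ S, so S is not a subgroup.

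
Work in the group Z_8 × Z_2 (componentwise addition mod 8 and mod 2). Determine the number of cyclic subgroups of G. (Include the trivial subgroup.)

Group the elements of G by the cyclic subgroup they generate; each cyclic subgroup of order d accounts for φ(d) elements.
Cyclic subgroups by order — order 1: 1; order 2: 3; order 4: 2; order 8: 2.
Total: 8.

8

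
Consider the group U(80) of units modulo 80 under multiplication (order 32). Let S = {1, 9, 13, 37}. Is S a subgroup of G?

Yes

|S| = 4 divides |G| = 32, consistent with Lagrange.
S contains the identity, every element's inverse is in S, and S is closed under ·: it is a subgroup.
In fact S = ⟨37⟩.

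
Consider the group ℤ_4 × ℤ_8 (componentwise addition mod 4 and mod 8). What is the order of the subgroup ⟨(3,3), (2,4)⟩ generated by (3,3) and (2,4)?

16

|⟨(3,3)⟩| = 8 and |⟨(2,4)⟩| = 2, so |H| is a multiple of lcm(8, 2) = 8 and divides |G| = 32.
Closing under the operation: H = {(0,0), (0,2), (0,4), (0,6), (1,1), (1,3), (1,5), (1,7), (2,0), (2,2), (2,4), (2,6), (3,1), (3,3), (3,5), (3,7)}, so |H| = 16.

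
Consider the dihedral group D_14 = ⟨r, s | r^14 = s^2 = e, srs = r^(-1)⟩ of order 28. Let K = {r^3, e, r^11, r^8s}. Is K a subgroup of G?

No

Closure fails: r^8s · r^3 = r^5s ∉ K. So K is not a subgroup.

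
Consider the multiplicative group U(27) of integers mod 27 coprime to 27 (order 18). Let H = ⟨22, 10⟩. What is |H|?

|⟨22⟩| = 9 and |⟨10⟩| = 3, so |H| is a multiple of lcm(9, 3) = 9 and divides |G| = 18.
Closing under the operation: H = {1, 4, 7, 10, 13, 16, 19, 22, 25}, so |H| = 9.

9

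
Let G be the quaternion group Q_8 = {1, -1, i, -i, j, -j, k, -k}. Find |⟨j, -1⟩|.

4

|⟨j⟩| = 4 and |⟨-1⟩| = 2, so |H| is a multiple of lcm(4, 2) = 4 and divides |G| = 8.
Closing under the operation: H = {1, -1, j, -j}, so |H| = 4.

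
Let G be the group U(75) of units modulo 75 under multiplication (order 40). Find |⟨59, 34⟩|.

|⟨59⟩| = 10 and |⟨34⟩| = 10, so |H| is a multiple of lcm(10, 10) = 10 and divides |G| = 40.
Closing under the operation: H = {1, 4, 11, 14, 16, 19, 26, 29, 31, 34, 41, 44, 46, 49, 56, 59, 61, 64, 71, 74}, so |H| = 20.

20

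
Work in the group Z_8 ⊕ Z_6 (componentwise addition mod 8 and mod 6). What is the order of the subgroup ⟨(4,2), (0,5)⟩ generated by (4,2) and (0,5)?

12

|⟨(4,2)⟩| = 6 and |⟨(0,5)⟩| = 6, so |H| is a multiple of lcm(6, 6) = 6 and divides |G| = 48.
Closing under the operation: H = {(0,0), (0,1), (0,2), (0,3), (0,4), (0,5), (4,0), (4,1), (4,2), (4,3), (4,4), (4,5)}, so |H| = 12.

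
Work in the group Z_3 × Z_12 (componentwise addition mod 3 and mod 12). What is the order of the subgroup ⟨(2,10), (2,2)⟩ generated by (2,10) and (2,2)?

|⟨(2,10)⟩| = 6 and |⟨(2,2)⟩| = 6, so |H| is a multiple of lcm(6, 6) = 6 and divides |G| = 36.
Closing under the operation: H = {(0,0), (0,2), (0,4), (0,6), (0,8), (0,10), (1,0), (1,2), (1,4), (1,6), (1,8), (1,10), (2,0), (2,2), (2,4), (2,6), (2,8), (2,10)}, so |H| = 18.

18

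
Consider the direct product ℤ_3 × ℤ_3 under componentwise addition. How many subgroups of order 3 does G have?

|G| = 9 and 3 | 9, so subgroups of order 3 are possible by Lagrange.
The subgroups of order 3 are: {(0,0), (0,1), (0,2)}; {(0,0), (1,0), (2,0)}; {(0,0), (1,1), (2,2)}; {(0,0), (1,2), (2,1)}.
So G has 4 subgroups of order 3.

4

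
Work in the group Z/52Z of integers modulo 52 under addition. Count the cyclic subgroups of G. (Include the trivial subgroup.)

Each element a generates a cyclic subgroup ⟨a⟩; distinct elements may generate the same one (a cyclic group of order d has φ(d) generators).
Cyclic subgroups by order — order 1: 1; order 2: 1; order 4: 1; order 13: 1; order 26: 1; order 52: 1.
Total: 6.

6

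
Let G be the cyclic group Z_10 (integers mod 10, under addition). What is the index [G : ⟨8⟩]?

|⟨8⟩| = 5 and |G| = 10.
By Lagrange, [G : H] = |G|/|H| = 10/5 = 2.

2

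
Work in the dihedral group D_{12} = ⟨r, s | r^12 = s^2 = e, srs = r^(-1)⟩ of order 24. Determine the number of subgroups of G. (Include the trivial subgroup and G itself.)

|G| = 24, so by Lagrange every subgroup order divides 24. Divisors: 1, 2, 3, 4, 6, 8, 12, 24.
Subgroups by order — order 1: 1; order 2: 13; order 3: 1; order 4: 7; order 6: 5; order 8: 3; order 12: 3; order 24: 1.
Total: 1 + 13 + 1 + 7 + 5 + 3 + 3 + 1 = 34.

34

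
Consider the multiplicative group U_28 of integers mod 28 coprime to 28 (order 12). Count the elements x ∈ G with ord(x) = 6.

The elements of order 6 are: 3, 5, 11, 17, 19, 23.
That's 6.

6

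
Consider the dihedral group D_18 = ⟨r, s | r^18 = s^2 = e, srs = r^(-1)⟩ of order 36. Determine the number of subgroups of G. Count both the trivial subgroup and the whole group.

45

|G| = 36, so by Lagrange every subgroup order divides 36. Divisors: 1, 2, 3, 4, 6, 9, 12, 18, 36.
Subgroups by order — order 1: 1; order 2: 19; order 3: 1; order 4: 9; order 6: 7; order 9: 1; order 12: 3; order 18: 3; order 36: 1.
Total: 1 + 19 + 1 + 9 + 7 + 1 + 3 + 3 + 1 = 45.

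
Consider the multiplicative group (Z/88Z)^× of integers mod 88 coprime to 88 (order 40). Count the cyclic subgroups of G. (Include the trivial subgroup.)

A cyclic subgroup of order d is generated by each of its φ(d) elements of order d, so the cyclic subgroups of order d number (#elements of order d)/φ(d).
Cyclic subgroups by order — order 1: 1; order 2: 7; order 5: 1; order 10: 7.
Total: 16.

16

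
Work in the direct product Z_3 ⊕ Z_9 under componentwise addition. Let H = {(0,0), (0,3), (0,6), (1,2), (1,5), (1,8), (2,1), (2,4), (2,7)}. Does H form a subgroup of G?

Yes

|H| = 9 divides |G| = 27, consistent with Lagrange.
H contains the identity, every element's inverse is in H, and H is closed under +: it is a subgroup.
In fact H = ⟨(2,4)⟩.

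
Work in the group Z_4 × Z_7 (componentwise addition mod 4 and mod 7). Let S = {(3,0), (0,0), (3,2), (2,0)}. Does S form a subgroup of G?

No

(3,0) ∈ S but its inverse (1,0) ∉ S, so S is not a subgroup.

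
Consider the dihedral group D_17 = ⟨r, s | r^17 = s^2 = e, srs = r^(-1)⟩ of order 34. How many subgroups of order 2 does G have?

17

|G| = 34 and 2 | 34, so subgroups of order 2 are possible by Lagrange.
The subgroups of order 2 are: {e, r^10s}; {e, r^11s}; {e, r^12s}; {e, r^13s}; … (17 in all).
So G has 17 subgroups of order 2.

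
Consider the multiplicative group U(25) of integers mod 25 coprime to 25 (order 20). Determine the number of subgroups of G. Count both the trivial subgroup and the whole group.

6

|G| = 20, so by Lagrange every subgroup order divides 20. Divisors: 1, 2, 4, 5, 10, 20.
Subgroups by order — order 1: 1; order 2: 1; order 4: 1; order 5: 1; order 10: 1; order 20: 1.
Total: 1 + 1 + 1 + 1 + 1 + 1 = 6.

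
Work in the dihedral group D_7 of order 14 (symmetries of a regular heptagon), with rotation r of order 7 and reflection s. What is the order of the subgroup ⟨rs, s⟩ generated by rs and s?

14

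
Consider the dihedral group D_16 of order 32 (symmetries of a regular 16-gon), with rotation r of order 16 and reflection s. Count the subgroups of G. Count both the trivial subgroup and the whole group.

|G| = 32, so by Lagrange every subgroup order divides 32. Divisors: 1, 2, 4, 8, 16, 32.
Subgroups by order — order 1: 1; order 2: 17; order 4: 9; order 8: 5; order 16: 3; order 32: 1.
Total: 1 + 17 + 9 + 5 + 3 + 1 = 36.

36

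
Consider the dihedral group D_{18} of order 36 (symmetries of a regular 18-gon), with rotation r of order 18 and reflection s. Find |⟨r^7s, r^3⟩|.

|⟨r^7s⟩| = 2 and |⟨r^3⟩| = 6, so |H| is a multiple of lcm(2, 6) = 6 and divides |G| = 36.
Closing under the operation: H = {e, r^3, r^6, r^9, r^12, r^15, rs, r^4s, r^7s, r^10s, r^13s, r^16s}, so |H| = 12.

12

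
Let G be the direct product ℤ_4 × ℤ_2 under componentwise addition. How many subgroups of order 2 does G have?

3

|G| = 8 and 2 | 8, so subgroups of order 2 are possible by Lagrange.
The subgroups of order 2 are: {(0,0), (0,1)}; {(0,0), (2,0)}; {(0,0), (2,1)}.
So G has 3 subgroups of order 2.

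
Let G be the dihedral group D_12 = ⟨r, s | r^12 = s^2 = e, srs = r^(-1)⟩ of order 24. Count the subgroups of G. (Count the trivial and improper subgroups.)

|G| = 24, so by Lagrange every subgroup order divides 24. Divisors: 1, 2, 3, 4, 6, 8, 12, 24.
Subgroups by order — order 1: 1; order 2: 13; order 3: 1; order 4: 7; order 6: 5; order 8: 3; order 12: 3; order 24: 1.
Total: 1 + 13 + 1 + 7 + 5 + 3 + 3 + 1 = 34.

34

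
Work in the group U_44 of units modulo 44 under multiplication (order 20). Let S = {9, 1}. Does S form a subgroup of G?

9 ∈ S but its inverse 5 ∉ S, so S is not a subgroup.

No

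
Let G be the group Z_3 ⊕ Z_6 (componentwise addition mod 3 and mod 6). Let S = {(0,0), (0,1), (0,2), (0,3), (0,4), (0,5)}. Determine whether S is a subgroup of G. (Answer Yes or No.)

|S| = 6 divides |G| = 18, consistent with Lagrange.
S contains the identity, every element's inverse is in S, and S is closed under +: it is a subgroup.
In fact S = ⟨(0,1)⟩.

Yes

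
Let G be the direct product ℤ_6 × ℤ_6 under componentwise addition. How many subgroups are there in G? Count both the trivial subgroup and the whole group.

|G| = 36, so by Lagrange every subgroup order divides 36. Divisors: 1, 2, 3, 4, 6, 9, 12, 18, 36.
Subgroups by order — order 1: 1; order 2: 3; order 3: 4; order 4: 1; order 6: 12; order 9: 1; order 12: 4; order 18: 3; order 36: 1.
Total: 1 + 3 + 4 + 1 + 12 + 1 + 4 + 3 + 1 = 30.

30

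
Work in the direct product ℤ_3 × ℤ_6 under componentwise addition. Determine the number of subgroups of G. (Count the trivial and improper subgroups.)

|G| = 18, so by Lagrange every subgroup order divides 18. Divisors: 1, 2, 3, 6, 9, 18.
Subgroups by order — order 1: 1; order 2: 1; order 3: 4; order 6: 4; order 9: 1; order 18: 1.
Total: 1 + 1 + 4 + 4 + 1 + 1 = 12.

12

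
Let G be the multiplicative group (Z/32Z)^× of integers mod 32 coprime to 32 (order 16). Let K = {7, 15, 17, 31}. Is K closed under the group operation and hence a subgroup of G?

The identity 1 ∉ K, so K is not a subgroup.

No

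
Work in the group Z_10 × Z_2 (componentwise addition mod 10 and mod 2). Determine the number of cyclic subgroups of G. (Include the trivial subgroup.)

8

A cyclic subgroup of order d is generated by each of its φ(d) elements of order d, so the cyclic subgroups of order d number (#elements of order d)/φ(d).
Cyclic subgroups by order — order 1: 1; order 2: 3; order 5: 1; order 10: 3.
Total: 8.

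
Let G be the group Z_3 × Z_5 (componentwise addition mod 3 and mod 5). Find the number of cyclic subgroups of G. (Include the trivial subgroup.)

4

A cyclic subgroup of order d is generated by each of its φ(d) elements of order d, so the cyclic subgroups of order d number (#elements of order d)/φ(d).
Cyclic subgroups by order — order 1: 1; order 3: 1; order 5: 1; order 15: 1.
Total: 4.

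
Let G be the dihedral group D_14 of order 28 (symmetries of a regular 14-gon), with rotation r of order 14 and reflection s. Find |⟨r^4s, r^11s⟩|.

|⟨r^4s⟩| = 2 and |⟨r^11s⟩| = 2, so |H| is a multiple of lcm(2, 2) = 2 and divides |G| = 28.
Closing under the operation: H = {e, r^7, r^4s, r^11s}, so |H| = 4.

4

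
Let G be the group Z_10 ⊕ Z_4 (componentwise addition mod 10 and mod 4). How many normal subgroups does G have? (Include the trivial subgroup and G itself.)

16

G is abelian, so every subgroup is normal.
G has 16 subgroups in total, hence 16 normal subgroups.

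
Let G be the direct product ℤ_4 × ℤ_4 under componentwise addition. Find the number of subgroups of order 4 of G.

|G| = 16 and 4 | 16, so subgroups of order 4 are possible by Lagrange.
The subgroups of order 4 are: {(0,0), (0,1), (0,2), (0,3)}; {(0,0), (0,2), (2,0), (2,2)}; {(0,0), (0,2), (2,1), (2,3)}; {(0,0), (1,0), (2,0), (3,0)}; … (7 in all).
So G has 7 subgroups of order 4.

7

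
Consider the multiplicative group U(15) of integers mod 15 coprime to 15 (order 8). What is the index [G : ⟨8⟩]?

2

|⟨8⟩| = 4 and |G| = 8.
By Lagrange, [G : H] = |G|/|H| = 8/4 = 2.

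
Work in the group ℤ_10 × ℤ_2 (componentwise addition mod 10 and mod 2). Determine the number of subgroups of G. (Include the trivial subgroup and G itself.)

10

|G| = 20, so by Lagrange every subgroup order divides 20. Divisors: 1, 2, 4, 5, 10, 20.
Subgroups by order — order 1: 1; order 2: 3; order 4: 1; order 5: 1; order 10: 3; order 20: 1.
Total: 1 + 3 + 1 + 1 + 3 + 1 = 10.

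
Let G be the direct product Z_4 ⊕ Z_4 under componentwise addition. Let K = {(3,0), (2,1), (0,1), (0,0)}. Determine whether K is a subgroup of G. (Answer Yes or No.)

(0,1) ∈ K but its inverse (0,3) ∉ K, so K is not a subgroup.

No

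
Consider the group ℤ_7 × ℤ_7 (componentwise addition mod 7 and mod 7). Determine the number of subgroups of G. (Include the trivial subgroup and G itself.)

10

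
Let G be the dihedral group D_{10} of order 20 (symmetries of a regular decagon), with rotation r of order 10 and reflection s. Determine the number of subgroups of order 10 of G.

3

|G| = 20 and 10 | 20, so subgroups of order 10 are possible by Lagrange.
The subgroups of order 10 are: {e, r, r^2, r^3, r^4, r^5, r^6, r^7, r^8, r^9}; {e, r^2, r^4, r^6, r^8, s, r^2s, r^4s, r^6s, r^8s}; {e, r^2, r^4, r^6, r^8, rs, r^3s, r^5s, r^7s, r^9s}.
So G has 3 subgroups of order 10.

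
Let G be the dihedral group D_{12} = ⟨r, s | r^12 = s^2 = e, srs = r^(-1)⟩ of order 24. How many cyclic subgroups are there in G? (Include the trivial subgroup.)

18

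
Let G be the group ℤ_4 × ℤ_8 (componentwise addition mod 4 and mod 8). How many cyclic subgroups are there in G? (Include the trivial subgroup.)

14

A cyclic subgroup of order d is generated by each of its φ(d) elements of order d, so the cyclic subgroups of order d number (#elements of order d)/φ(d).
Cyclic subgroups by order — order 1: 1; order 2: 3; order 4: 6; order 8: 4.
Total: 14.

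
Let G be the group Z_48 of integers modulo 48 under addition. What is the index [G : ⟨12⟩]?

12

|⟨12⟩| = 4 and |G| = 48.
By Lagrange, [G : H] = |G|/|H| = 48/4 = 12.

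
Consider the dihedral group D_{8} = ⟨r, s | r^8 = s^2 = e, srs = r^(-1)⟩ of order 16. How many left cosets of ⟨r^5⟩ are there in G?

|⟨r^5⟩| = 8 and |G| = 16.
By Lagrange, [G : H] = |G|/|H| = 16/8 = 2.

2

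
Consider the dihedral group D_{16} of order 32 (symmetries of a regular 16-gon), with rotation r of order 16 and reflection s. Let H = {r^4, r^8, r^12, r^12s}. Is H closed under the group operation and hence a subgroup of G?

The identity e ∉ H, so H is not a subgroup.

No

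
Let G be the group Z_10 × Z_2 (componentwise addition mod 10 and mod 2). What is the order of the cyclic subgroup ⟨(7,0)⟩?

10

The order of (7,0) in Z_10 × Z_2 is lcm(ord(7) in Z_10, ord(0) in Z_2).
ord(7) = 10 and ord(0) = 1, so |⟨(7,0)⟩| = lcm(10, 1) = 10.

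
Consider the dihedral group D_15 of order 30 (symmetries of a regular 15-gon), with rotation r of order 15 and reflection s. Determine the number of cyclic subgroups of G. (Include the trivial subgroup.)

A cyclic subgroup of order d is generated by each of its φ(d) elements of order d, so the cyclic subgroups of order d number (#elements of order d)/φ(d).
Cyclic subgroups by order — order 1: 1; order 2: 15; order 3: 1; order 5: 1; order 15: 1.
Total: 19.

19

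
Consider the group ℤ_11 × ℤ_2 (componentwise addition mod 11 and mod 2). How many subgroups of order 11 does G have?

1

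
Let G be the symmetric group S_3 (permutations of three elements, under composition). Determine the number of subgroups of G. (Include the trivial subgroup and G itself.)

6

|G| = 6, so by Lagrange every subgroup order divides 6. Divisors: 1, 2, 3, 6.
Subgroups by order — order 1: 1; order 2: 3; order 3: 1; order 6: 1.
Total: 1 + 3 + 1 + 1 = 6.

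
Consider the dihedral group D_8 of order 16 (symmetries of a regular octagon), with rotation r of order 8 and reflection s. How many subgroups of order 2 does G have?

9

|G| = 16 and 2 | 16, so subgroups of order 2 are possible by Lagrange.
The subgroups of order 2 are: {e, r^2s}; {e, r^3s}; {e, r^4}; {e, r^4s}; … (9 in all).
So G has 9 subgroups of order 2.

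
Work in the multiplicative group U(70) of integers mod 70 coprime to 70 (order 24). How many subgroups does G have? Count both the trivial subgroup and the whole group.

|G| = 24, so by Lagrange every subgroup order divides 24. Divisors: 1, 2, 3, 4, 6, 8, 12, 24.
Subgroups by order — order 1: 1; order 2: 3; order 3: 1; order 4: 3; order 6: 3; order 8: 1; order 12: 3; order 24: 1.
Total: 1 + 3 + 1 + 3 + 3 + 1 + 3 + 1 = 16.

16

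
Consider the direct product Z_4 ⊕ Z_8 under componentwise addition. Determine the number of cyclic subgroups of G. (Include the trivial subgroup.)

14

Each element a generates a cyclic subgroup ⟨a⟩; distinct elements may generate the same one (a cyclic group of order d has φ(d) generators).
Cyclic subgroups by order — order 1: 1; order 2: 3; order 4: 6; order 8: 4.
Total: 14.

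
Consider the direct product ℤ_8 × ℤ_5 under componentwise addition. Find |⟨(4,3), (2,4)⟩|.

20

|⟨(4,3)⟩| = 10 and |⟨(2,4)⟩| = 20, so |H| is a multiple of lcm(10, 20) = 20 and divides |G| = 40.
Closing under the operation: H = {(0,0), (0,1), (0,2), (0,3), (0,4), (2,0), (2,1), (2,2), (2,3), (2,4), (4,0), (4,1), (4,2), (4,3), (4,4), (6,0), (6,1), (6,2), (6,3), (6,4)}, so |H| = 20.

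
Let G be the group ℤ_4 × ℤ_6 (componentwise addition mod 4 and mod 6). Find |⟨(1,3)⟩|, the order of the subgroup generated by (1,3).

4

The order of (1,3) in Z_4 × Z_6 is lcm(ord(1) in Z_4, ord(3) in Z_6).
ord(1) = 4 and ord(3) = 2, so |⟨(1,3)⟩| = lcm(4, 2) = 4.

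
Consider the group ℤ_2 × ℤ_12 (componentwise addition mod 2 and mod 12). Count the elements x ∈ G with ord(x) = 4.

4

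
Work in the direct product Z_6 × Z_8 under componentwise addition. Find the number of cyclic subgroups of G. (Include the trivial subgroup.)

Each element a generates a cyclic subgroup ⟨a⟩; distinct elements may generate the same one (a cyclic group of order d has φ(d) generators).
Cyclic subgroups by order — order 1: 1; order 2: 3; order 3: 1; order 4: 2; order 6: 3; order 8: 2; order 12: 2; order 24: 2.
Total: 16.

16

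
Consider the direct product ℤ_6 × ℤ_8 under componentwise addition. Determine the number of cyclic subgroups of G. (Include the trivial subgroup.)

Group the elements of G by the cyclic subgroup they generate; each cyclic subgroup of order d accounts for φ(d) elements.
Cyclic subgroups by order — order 1: 1; order 2: 3; order 3: 1; order 4: 2; order 6: 3; order 8: 2; order 12: 2; order 24: 2.
Total: 16.

16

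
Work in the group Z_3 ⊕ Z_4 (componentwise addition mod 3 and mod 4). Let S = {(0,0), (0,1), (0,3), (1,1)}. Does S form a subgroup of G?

No

(1,1) ∈ S but its inverse (2,3) ∉ S, so S is not a subgroup.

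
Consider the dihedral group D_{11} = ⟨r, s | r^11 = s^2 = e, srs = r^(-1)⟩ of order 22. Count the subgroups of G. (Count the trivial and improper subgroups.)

14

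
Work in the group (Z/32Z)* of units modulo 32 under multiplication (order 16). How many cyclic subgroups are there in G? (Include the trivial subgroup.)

8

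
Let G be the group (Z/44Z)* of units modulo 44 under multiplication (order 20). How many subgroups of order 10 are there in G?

|G| = 20 and 10 | 20, so subgroups of order 10 are possible by Lagrange.
The subgroups of order 10 are: {1, 5, 9, 13, 17, 21, 25, 29, 37, 41}; {1, 3, 5, 9, 15, 23, 25, 27, 31, 37}; {1, 5, 7, 9, 19, 25, 35, 37, 39, 43}.
So G has 3 subgroups of order 10.

3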